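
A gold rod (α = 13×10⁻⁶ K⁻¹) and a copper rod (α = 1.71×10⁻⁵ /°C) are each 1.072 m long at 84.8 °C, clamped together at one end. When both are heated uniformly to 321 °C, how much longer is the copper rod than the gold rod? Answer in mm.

1.04 mm

ΔT = 236.2 K
gold: ΔL = 13×10⁻⁶ × 1.072 m × 236.2 = 3.2917×10⁻³ m = 3.2917 mm
copper: ΔL = 1.71×10⁻⁵ × 1.072 m × 236.2 = 4.3298×10⁻³ m = 4.3298 mm
difference = 4.3298 − 3.2917 = 1.0381 mm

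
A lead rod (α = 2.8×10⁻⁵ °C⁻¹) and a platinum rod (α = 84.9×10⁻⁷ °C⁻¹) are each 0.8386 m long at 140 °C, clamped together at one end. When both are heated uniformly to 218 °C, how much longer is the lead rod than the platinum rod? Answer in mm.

ΔT = 78 K
lead: ΔL = 2.8×10⁻⁵ × 0.8386 m × 78 = 1.8315×10⁻³ m = 1.8315 mm
platinum: ΔL = 84.9×10⁻⁷ × 0.8386 m × 78 = 5.5534×10⁻⁴ m = 0.55534 mm
difference = 1.8315 − 0.55534 = 1.27616 mm

1.28 mm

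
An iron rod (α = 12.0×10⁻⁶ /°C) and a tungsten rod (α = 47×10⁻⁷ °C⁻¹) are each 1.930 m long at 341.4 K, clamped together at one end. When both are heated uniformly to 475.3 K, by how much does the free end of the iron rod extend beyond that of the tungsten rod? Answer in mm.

1.89 mm

ΔT = 133.9 K
iron: ΔL = 12.0×10⁻⁶ × 1.930 m × 133.9 = 3.1011×10⁻³ m = 3.1011 mm
tungsten: ΔL = 47×10⁻⁷ × 1.930 m × 133.9 = 1.2146×10⁻³ m = 1.2146 mm
difference = 3.1011 − 1.2146 = 1.8865 mm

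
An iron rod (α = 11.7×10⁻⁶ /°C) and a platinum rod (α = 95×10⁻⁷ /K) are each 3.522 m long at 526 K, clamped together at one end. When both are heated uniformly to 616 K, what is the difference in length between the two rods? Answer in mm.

0.697 mm

ΔT = 90 K
iron: ΔL = 11.7×10⁻⁶ × 3.522 m × 90 = 3.7087×10⁻³ m = 3.7087 mm
platinum: ΔL = 95×10⁻⁷ × 3.522 m × 90 = 3.0113×10⁻³ m = 3.0113 mm
difference = 3.7087 − 3.0113 = 0.6974 mm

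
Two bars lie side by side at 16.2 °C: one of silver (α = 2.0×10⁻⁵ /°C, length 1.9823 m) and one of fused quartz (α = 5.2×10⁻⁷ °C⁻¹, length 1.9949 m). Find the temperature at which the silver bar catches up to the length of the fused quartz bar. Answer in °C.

Equal length when α₁L₁ΔT − α₂L₂ΔT = L₂ − L₁ = 1.26×10⁻² m
α₁L₁ = 3.9646×10⁻⁵, α₂L₂ = 1.037348×10⁻⁶ → Δ(αL) = 3.8608652×10⁻⁵ m/K
ΔT = 1.26×10⁻² / 3.8608652×10⁻⁵ = 326.352 K, so T = 16.2 + 326.352 = 342.552 °C

T = 342.6 °C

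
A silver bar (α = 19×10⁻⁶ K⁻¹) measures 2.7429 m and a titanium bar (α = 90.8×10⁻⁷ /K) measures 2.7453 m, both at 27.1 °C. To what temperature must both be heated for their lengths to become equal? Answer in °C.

Equal length when α₁L₁ΔT − α₂L₂ΔT = L₂ − L₁ = 2.40×10⁻³ m
α₁L₁ = 5.21151×10⁻⁵, α₂L₂ = 2.4927324×10⁻⁵ → Δ(αL) = 2.7187776×10⁻⁵ m/K
ΔT = 2.40×10⁻³ / 2.7187776×10⁻⁵ = 88.275 K, so T = 27.1 + 88.275 = 115.375 °C

T = 115.4 °C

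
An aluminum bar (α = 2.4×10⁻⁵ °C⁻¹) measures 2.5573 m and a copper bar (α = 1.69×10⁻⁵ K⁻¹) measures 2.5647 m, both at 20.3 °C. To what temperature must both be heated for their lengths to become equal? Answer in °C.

T = 430.7 °C

Equal length when α₁L₁ΔT − α₂L₂ΔT = L₂ − L₁ = 7.40×10⁻³ m
α₁L₁ = 6.13752×10⁻⁵, α₂L₂ = 4.334343×10⁻⁵ → Δ(αL) = 1.803177×10⁻⁵ m/K
ΔT = 7.40×10⁻³ / 1.803177×10⁻⁵ = 410.387 K, so T = 20.3 + 410.387 = 430.687 °C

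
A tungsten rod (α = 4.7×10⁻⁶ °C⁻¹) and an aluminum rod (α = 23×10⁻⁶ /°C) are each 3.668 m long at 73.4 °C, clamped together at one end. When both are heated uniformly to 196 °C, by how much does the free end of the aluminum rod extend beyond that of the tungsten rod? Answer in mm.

8.23 mm

ΔT = 122.6 K
tungsten: ΔL = 4.7×10⁻⁶ × 3.668 m × 122.6 = 2.1136×10⁻³ m = 2.1136 mm
aluminum: ΔL = 23×10⁻⁶ × 3.668 m × 122.6 = 1.0343×10⁻² m = 10.343 mm
difference = 10.343 − 2.1136 = 8.2294 mm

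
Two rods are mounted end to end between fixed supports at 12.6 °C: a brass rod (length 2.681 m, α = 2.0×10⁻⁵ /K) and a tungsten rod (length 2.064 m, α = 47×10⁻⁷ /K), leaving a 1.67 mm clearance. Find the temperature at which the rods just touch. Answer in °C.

T = 39.0 °C

Gap closes when ΔL₁ + ΔL₂ = 1.67 mm = 1.67×10⁻³ m
(α₁L₁ + α₂L₂)ΔT = g
α₁L₁ + α₂L₂ = 2.0×10⁻⁵×2.681 + 47×10⁻⁷×2.064 = 6.33208×10⁻⁵ m/K
ΔT = 1.67×10⁻³ / 6.33208×10⁻⁵ = 26.374 K
T = 12.6 + 26.374 = 38.974 °C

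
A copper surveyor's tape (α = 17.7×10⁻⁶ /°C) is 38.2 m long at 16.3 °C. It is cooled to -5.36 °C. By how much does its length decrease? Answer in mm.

ΔL = 14.6 mm

|ΔT| = |-5.36 − 16.3| = 21.66 K
ΔL = αL₀ΔT = (17.7×10⁻⁶)(38.2)(21.66) = 1.46×10⁻² m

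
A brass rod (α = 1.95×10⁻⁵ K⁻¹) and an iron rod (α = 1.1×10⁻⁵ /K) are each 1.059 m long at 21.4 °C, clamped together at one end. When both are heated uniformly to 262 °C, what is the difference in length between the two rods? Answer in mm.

2.17 mm

ΔT = 240.6 K
brass: ΔL = 1.95×10⁻⁵ × 1.059 m × 240.6 = 4.9685×10⁻³ m = 4.9685 mm
iron: ΔL = 1.1×10⁻⁵ × 1.059 m × 240.6 = 2.8027×10⁻³ m = 2.8027 mm
difference = 4.9685 − 2.8027 = 2.1658 mm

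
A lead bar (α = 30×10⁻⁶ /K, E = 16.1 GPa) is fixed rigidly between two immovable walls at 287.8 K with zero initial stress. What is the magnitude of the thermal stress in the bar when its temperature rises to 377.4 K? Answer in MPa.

σ = 43.3 MPa

Fully constrained: the free strain ε = αΔT is blocked, so σ = Eε = EαΔT.
|ΔT| = 89.6 K
σ = 16.1×10⁹ × 30×10⁻⁶ × 89.6 = 4.33×10⁷ Pa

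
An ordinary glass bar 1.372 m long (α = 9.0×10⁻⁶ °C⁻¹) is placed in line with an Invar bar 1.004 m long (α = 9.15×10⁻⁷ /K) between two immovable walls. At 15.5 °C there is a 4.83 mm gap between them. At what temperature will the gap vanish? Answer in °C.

T = 380 °C

Gap closes when ΔL₁ + ΔL₂ = 4.83 mm = 4.83×10⁻³ m
(α₁L₁ + α₂L₂)ΔT = g
α₁L₁ + α₂L₂ = 9.0×10⁻⁶×1.372 + 9.15×10⁻⁷×1.004 = 1.326666×10⁻⁵ m/K
ΔT = 4.83×10⁻³ / 1.326666×10⁻⁵ = 364.07 K
T = 15.5 + 364.07 = 379.57 °C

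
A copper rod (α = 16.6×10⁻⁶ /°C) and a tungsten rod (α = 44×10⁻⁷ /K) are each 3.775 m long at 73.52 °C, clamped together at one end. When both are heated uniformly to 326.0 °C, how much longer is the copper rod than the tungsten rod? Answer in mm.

ΔT = 252.48 K
copper: ΔL = 16.6×10⁻⁶ × 3.775 m × 252.48 = 1.5822×10⁻² m = 15.822 mm
tungsten: ΔL = 44×10⁻⁷ × 3.775 m × 252.48 = 4.1937×10⁻³ m = 4.1937 mm
difference = 15.822 − 4.1937 = 11.6283 mm

11.6 mm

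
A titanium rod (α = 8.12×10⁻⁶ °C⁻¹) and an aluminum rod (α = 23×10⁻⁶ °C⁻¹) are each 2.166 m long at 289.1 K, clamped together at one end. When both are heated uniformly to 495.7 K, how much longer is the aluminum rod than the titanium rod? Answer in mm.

ΔT = 206.6 K
titanium: ΔL = 8.12×10⁻⁶ × 2.166 m × 206.6 = 3.6337×10⁻³ m = 3.6337 mm
aluminum: ΔL = 23×10⁻⁶ × 2.166 m × 206.6 = 1.0292×10⁻² m = 10.292 mm
difference = 10.292 − 3.6337 = 6.6583 mm

6.66 mm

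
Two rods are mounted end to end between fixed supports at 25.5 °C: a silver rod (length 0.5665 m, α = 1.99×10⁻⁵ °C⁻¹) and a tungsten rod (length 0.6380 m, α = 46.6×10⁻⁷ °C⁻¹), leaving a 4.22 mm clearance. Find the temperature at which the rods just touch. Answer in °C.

Gap closes when ΔL₁ + ΔL₂ = 4.22 mm = 4.22×10⁻³ m
(α₁L₁ + α₂L₂)ΔT = g
α₁L₁ + α₂L₂ = 1.99×10⁻⁵×0.5665 + 46.6×10⁻⁷×0.6380 = 1.424643×10⁻⁵ m/K
ΔT = 4.22×10⁻³ / 1.424643×10⁻⁵ = 296.21 K
T = 25.5 + 296.21 = 321.71 °C

T = 322 °C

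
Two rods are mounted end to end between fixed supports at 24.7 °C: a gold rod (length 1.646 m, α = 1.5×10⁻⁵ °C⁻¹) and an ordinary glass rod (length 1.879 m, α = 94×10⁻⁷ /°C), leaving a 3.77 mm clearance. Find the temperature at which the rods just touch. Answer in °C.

Gap closes when ΔL₁ + ΔL₂ = 3.77 mm = 3.77×10⁻³ m
(α₁L₁ + α₂L₂)ΔT = g
α₁L₁ + α₂L₂ = 1.5×10⁻⁵×1.646 + 94×10⁻⁷×1.879 = 4.23526×10⁻⁵ m/K
ΔT = 3.77×10⁻³ / 4.23526×10⁻⁵ = 89.01 K
T = 24.7 + 89.01 = 113.71 °C

T = 114 °C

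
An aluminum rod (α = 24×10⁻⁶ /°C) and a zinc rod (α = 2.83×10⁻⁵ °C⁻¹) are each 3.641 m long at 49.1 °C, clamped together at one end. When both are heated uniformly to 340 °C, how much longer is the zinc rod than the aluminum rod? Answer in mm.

4.55 mm

ΔT = 290.9 K
aluminum: ΔL = 24×10⁻⁶ × 3.641 m × 290.9 = 2.5420×10⁻² m = 25.420 mm
zinc: ΔL = 2.83×10⁻⁵ × 3.641 m × 290.9 = 2.9974×10⁻² m = 29.974 mm
difference = 29.974 − 25.420 = 4.554 mm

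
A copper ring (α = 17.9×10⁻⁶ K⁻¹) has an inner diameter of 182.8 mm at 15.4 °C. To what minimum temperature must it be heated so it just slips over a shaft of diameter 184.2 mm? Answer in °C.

T = 443 °C

Required Δd = 184.2 − 182.8 = 1.4 mm
Δd = αd₀ΔT ⇒ ΔT = Δd/(αd₀) = 1.4 / (17.9×10⁻⁶ × 182.8) = 427.86 K
T_min = 15.4 + 427.86 = 443.26 °C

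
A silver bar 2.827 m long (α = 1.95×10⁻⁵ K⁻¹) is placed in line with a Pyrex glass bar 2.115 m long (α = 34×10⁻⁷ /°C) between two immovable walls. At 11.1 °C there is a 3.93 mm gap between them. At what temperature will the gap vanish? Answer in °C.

T = 74.2 °C

α₁L₁ = 5.51265×10⁻⁵ m/K, α₂L₂ = 7.191×10⁻⁶ m/K → total 6.23175×10⁻⁵ m/K
ΔT = g/(α₁L₁+α₂L₂) = 3.93×10⁻³ / 6.23175×10⁻⁵ = 63.064 K
T = 11.1 + 63.064 = 74.164 °C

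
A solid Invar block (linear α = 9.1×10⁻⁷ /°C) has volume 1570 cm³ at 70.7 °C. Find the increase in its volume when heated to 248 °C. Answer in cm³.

ΔV = 0.760 cm³

Isotropic solid: β ≈ 3α = 2.7×10⁻⁶ /K; ΔT = 177.3 K
ΔV = 3αV₀ΔT = 3(9.1×10⁻⁷)(1570)(177.3) = 0.760 cm³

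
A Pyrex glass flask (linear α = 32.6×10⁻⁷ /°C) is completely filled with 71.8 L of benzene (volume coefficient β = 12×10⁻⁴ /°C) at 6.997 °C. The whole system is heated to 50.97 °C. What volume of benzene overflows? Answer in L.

The flask also expands: β_container ≈ 3α = 9.78×10⁻⁶ /K
Net overflow = V₀(β_liq − 3α_cont)ΔT
β − 3α = 1.20×10⁻³ − 9.78×10⁻⁶ = 1.19022×10⁻³ /K; ΔT = 43.973 K
ΔV = 71.8 × 1.19022×10⁻³ × 43.973 = 3.76 L

3.76 L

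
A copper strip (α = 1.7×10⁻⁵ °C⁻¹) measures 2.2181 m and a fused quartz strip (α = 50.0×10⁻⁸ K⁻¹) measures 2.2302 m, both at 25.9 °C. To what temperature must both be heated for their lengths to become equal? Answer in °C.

Equal length when α₁L₁ΔT − α₂L₂ΔT = L₂ − L₁ = 1.21×10⁻² m
α₁L₁ = 3.77077×10⁻⁵, α₂L₂ = 1.1151×10⁻⁶ → Δ(αL) = 3.65926×10⁻⁵ m/K
ΔT = 1.21×10⁻² / 3.65926×10⁻⁵ = 330.668 K, so T = 25.9 + 330.668 = 356.568 °C

T = 356.6 °C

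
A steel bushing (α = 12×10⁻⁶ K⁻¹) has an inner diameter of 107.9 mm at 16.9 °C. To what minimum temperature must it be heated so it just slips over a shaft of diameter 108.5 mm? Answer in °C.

T = 480 °C

Required Δd = 108.5 − 107.9 = 0.6 mm
Δd = αd₀ΔT ⇒ ΔT = Δd/(αd₀) = 0.6 / (12×10⁻⁶ × 107.9) = 463.39 K
T_min = 16.9 + 463.39 = 480.29 °C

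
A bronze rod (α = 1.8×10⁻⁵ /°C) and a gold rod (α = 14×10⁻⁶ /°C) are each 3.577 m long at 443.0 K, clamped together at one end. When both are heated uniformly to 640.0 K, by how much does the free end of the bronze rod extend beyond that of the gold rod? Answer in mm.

2.82 mm

ΔT = 197.0 K
bronze: ΔL = 1.8×10⁻⁵ × 3.577 m × 197.0 = 1.2684×10⁻² m = 12.684 mm
gold: ΔL = 14×10⁻⁶ × 3.577 m × 197.0 = 9.8654×10⁻³ m = 9.8654 mm
difference = 12.684 − 9.8654 = 2.8186 mm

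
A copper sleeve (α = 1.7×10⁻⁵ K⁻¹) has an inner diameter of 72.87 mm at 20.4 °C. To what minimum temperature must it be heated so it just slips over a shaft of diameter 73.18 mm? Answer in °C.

T = 271 °C

Required Δd = 73.18 − 72.87 = 0.31 mm
Δd = αd₀ΔT ⇒ ΔT = Δd/(αd₀) = 0.31 / (1.7×10⁻⁵ × 72.87) = 250.24 K
T_min = 20.4 + 250.24 = 270.64 °C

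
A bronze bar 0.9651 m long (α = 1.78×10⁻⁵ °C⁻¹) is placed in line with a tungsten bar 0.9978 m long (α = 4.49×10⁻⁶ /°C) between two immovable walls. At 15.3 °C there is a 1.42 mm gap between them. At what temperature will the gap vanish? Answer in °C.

α₁L₁ = 1.717878×10⁻⁵ m/K, α₂L₂ = 4.480122×10⁻⁶ m/K → total 2.1658902×10⁻⁵ m/K
ΔT = g/(α₁L₁+α₂L₂) = 1.42×10⁻³ / 2.1658902×10⁻⁵ = 65.562 K
T = 15.3 + 65.562 = 80.862 °C

T = 80.9 °C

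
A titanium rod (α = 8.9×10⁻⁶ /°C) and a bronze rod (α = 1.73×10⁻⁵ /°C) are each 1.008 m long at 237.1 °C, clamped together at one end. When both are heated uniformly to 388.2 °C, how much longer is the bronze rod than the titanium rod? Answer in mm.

1.28 mm

ΔT = 151.1 K
titanium: ΔL = 8.9×10⁻⁶ × 1.008 m × 151.1 = 1.3555×10⁻³ m = 1.3555 mm
bronze: ΔL = 1.73×10⁻⁵ × 1.008 m × 151.1 = 2.6349×10⁻³ m = 2.6349 mm
difference = 2.6349 − 1.3555 = 1.2794 mm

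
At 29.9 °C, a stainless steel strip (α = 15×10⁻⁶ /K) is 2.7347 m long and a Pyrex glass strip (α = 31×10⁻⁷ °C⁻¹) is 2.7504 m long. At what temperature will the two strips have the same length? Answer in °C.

T = 513.1 °C

Equal length when α₁L₁ΔT − α₂L₂ΔT = L₂ − L₁ = 1.57×10⁻² m
α₁L₁ = 4.10205×10⁻⁵, α₂L₂ = 8.52624×10⁻⁶ → Δ(αL) = 3.249426×10⁻⁵ m/K
ΔT = 1.57×10⁻² / 3.249426×10⁻⁵ = 483.162 K, so T = 29.9 + 483.162 = 513.062 °C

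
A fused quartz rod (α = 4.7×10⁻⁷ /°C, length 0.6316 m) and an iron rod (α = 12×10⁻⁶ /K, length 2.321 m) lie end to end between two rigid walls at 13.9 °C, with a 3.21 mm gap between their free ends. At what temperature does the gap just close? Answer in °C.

α₁L₁ = 2.96852×10⁻⁷ m/K, α₂L₂ = 2.7852×10⁻⁵ m/K → total 2.8148852×10⁻⁵ m/K
ΔT = g/(α₁L₁+α₂L₂) = 3.21×10⁻³ / 2.8148852×10⁻⁵ = 114.04 K
T = 13.9 + 114.04 = 127.94 °C

T = 128 °C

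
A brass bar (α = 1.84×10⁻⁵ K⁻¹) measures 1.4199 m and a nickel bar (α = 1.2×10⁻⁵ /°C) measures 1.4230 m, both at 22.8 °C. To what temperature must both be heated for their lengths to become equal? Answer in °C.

T = 365.3 °C

L₁(1 + α₁ΔT) = L₂(1 + α₂ΔT) ⇒ ΔT = (L₂ − L₁)/(α₁L₁ − α₂L₂)
L₂ − L₁ = 1.4230 − 1.4199 = 3.10×10⁻³ m
α₁L₁ − α₂L₂ = 1.84×10⁻⁵×1.4199 − 1.2×10⁻⁵×1.4230 = 9.05016×10⁻⁶ m/K
ΔT = 3.10×10⁻³ / 9.05016×10⁻⁶ = 342.535 K
T = 22.8 + 342.535 = 365.335 °C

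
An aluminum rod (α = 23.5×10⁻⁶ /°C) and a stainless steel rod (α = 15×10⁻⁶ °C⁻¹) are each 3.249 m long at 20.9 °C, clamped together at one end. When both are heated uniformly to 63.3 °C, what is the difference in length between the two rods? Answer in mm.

ΔT = 42.4 K
aluminum: ΔL = 23.5×10⁻⁶ × 3.249 m × 42.4 = 3.2373×10⁻³ m = 3.2373 mm
stainless steel: ΔL = 15×10⁻⁶ × 3.249 m × 42.4 = 2.0664×10⁻³ m = 2.0664 mm
difference = 3.2373 − 2.0664 = 1.1709 mm

1.17 mm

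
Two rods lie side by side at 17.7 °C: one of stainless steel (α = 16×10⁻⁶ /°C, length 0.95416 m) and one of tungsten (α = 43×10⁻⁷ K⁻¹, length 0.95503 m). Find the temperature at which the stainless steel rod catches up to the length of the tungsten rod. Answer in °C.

L₁(1 + α₁ΔT) = L₂(1 + α₂ΔT) ⇒ ΔT = (L₂ − L₁)/(α₁L₁ − α₂L₂)
L₂ − L₁ = 0.95503 − 0.95416 = 8.70×10⁻⁴ m
α₁L₁ − α₂L₂ = 16×10⁻⁶×0.95416 − 43×10⁻⁷×0.95503 = 1.1159931×10⁻⁵ m/K
ΔT = 8.70×10⁻⁴ / 1.1159931×10⁻⁵ = 77.9575 K
T = 17.7 + 77.9575 = 95.6575 °C

T = 95.66 °C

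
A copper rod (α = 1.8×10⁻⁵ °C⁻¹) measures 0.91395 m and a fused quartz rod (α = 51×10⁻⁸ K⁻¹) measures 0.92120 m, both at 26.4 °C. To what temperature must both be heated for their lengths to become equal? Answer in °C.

Equal length when α₁L₁ΔT − α₂L₂ΔT = L₂ − L₁ = 7.25×10⁻³ m
α₁L₁ = 1.64511×10⁻⁵, α₂L₂ = 4.69812×10⁻⁷ → Δ(αL) = 1.5981288×10⁻⁵ m/K
ΔT = 7.25×10⁻³ / 1.5981288×10⁻⁵ = 453.656 K, so T = 26.4 + 453.656 = 480.056 °C

T = 480.1 °C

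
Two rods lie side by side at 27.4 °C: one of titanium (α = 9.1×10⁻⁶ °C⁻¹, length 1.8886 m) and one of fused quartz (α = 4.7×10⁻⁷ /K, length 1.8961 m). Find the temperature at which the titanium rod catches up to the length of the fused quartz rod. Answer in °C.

Equal length when α₁L₁ΔT − α₂L₂ΔT = L₂ − L₁ = 7.50×10⁻³ m
α₁L₁ = 1.718626×10⁻⁵, α₂L₂ = 8.91167×10⁻⁷ → Δ(αL) = 1.6295093×10⁻⁵ m/K
ΔT = 7.50×10⁻³ / 1.6295093×10⁻⁵ = 460.261 K, so T = 27.4 + 460.261 = 487.661 °C

T = 487.7 °C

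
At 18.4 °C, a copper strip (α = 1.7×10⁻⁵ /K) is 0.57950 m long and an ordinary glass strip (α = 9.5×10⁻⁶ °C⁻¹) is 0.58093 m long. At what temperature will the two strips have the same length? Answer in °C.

L₁(1 + α₁ΔT) = L₂(1 + α₂ΔT) ⇒ ΔT = (L₂ − L₁)/(α₁L₁ − α₂L₂)
L₂ − L₁ = 0.58093 − 0.57950 = 1.43×10⁻³ m
α₁L₁ − α₂L₂ = 1.7×10⁻⁵×0.57950 − 9.5×10⁻⁶×0.58093 = 4.332665×10⁻⁶ m/K
ΔT = 1.43×10⁻³ / 4.332665×10⁻⁶ = 330.051 K
T = 18.4 + 330.051 = 348.451 °C

T = 348.5 °C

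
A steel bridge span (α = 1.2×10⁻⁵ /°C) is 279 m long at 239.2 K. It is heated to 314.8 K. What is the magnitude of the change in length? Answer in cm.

|ΔT| = |314.8 − 239.2| = 75.6 K
ΔL = αL₀ΔT = (1.2×10⁻⁵)(279)(75.6) = 2.53×10⁻¹ m

ΔL = 25.3 cm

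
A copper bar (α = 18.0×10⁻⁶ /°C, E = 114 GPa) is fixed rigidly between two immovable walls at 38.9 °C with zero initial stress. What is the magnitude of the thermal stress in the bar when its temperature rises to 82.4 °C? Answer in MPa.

Fully constrained: the free strain ε = αΔT is blocked, so σ = Eε = EαΔT.
|ΔT| = 43.5 K
σ = 114×10⁹ × 18.0×10⁻⁶ × 43.5 = 8.93×10⁷ Pa

σ = 89.3 MPa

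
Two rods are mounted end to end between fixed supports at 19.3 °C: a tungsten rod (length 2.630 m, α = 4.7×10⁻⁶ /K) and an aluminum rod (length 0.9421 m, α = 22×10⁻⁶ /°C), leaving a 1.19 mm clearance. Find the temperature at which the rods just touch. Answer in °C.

T = 55.3 °C

Gap closes when ΔL₁ + ΔL₂ = 1.19 mm = 1.19×10⁻³ m
(α₁L₁ + α₂L₂)ΔT = g
α₁L₁ + α₂L₂ = 4.7×10⁻⁶×2.630 + 22×10⁻⁶×0.9421 = 3.30872×10⁻⁵ m/K
ΔT = 1.19×10⁻³ / 3.30872×10⁻⁵ = 35.966 K
T = 19.3 + 35.966 = 55.266 °C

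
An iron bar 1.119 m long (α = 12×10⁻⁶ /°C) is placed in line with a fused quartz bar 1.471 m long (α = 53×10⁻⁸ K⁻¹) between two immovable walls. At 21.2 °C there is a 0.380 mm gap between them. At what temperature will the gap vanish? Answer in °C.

T = 47.9 °C

Gap closes when ΔL₁ + ΔL₂ = 0.380 mm = 3.80×10⁻⁴ m
(α₁L₁ + α₂L₂)ΔT = g
α₁L₁ + α₂L₂ = 12×10⁻⁶×1.119 + 53×10⁻⁸×1.471 = 1.420763×10⁻⁵ m/K
ΔT = 3.80×10⁻⁴ / 1.420763×10⁻⁵ = 26.746 K
T = 21.2 + 26.746 = 47.946 °C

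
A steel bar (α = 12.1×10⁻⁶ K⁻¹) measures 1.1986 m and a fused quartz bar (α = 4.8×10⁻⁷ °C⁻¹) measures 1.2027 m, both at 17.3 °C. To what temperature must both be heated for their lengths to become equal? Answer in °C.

L₁(1 + α₁ΔT) = L₂(1 + α₂ΔT) ⇒ ΔT = (L₂ − L₁)/(α₁L₁ − α₂L₂)
L₂ − L₁ = 1.2027 − 1.1986 = 4.10×10⁻³ m
α₁L₁ − α₂L₂ = 12.1×10⁻⁶×1.1986 − 4.8×10⁻⁷×1.2027 = 1.3925764×10⁻⁵ m/K
ΔT = 4.10×10⁻³ / 1.3925764×10⁻⁵ = 294.418 K
T = 17.3 + 294.418 = 311.718 °C

T = 311.7 °C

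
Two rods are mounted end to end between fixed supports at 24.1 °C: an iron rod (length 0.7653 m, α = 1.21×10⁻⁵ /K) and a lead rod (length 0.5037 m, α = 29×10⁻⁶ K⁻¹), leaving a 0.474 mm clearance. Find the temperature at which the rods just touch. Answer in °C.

T = 44.0 °C

Gap closes when ΔL₁ + ΔL₂ = 0.474 mm = 4.74×10⁻⁴ m
(α₁L₁ + α₂L₂)ΔT = g
α₁L₁ + α₂L₂ = 1.21×10⁻⁵×0.7653 + 29×10⁻⁶×0.5037 = 2.386743×10⁻⁵ m/K
ΔT = 4.74×10⁻⁴ / 2.386743×10⁻⁵ = 19.860 K
T = 24.1 + 19.860 = 43.960 °C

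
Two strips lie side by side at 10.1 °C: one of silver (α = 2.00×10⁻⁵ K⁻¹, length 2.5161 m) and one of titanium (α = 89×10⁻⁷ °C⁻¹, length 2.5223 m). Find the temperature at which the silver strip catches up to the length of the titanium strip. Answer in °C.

Equal length when α₁L₁ΔT − α₂L₂ΔT = L₂ − L₁ = 6.20×10⁻³ m
α₁L₁ = 5.0322×10⁻⁵, α₂L₂ = 2.244847×10⁻⁵ → Δ(αL) = 2.787353×10⁻⁵ m/K
ΔT = 6.20×10⁻³ / 2.787353×10⁻⁵ = 222.433 K, so T = 10.1 + 222.433 = 232.533 °C

T = 232.5 °C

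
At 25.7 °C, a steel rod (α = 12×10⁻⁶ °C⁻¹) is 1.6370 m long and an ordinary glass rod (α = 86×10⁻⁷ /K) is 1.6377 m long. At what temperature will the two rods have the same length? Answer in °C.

L₁(1 + α₁ΔT) = L₂(1 + α₂ΔT) ⇒ ΔT = (L₂ − L₁)/(α₁L₁ − α₂L₂)
L₂ − L₁ = 1.6377 − 1.6370 = 7.00×10⁻⁴ m
α₁L₁ − α₂L₂ = 12×10⁻⁶×1.6370 − 86×10⁻⁷×1.6377 = 5.55978×10⁻⁶ m/K
ΔT = 7.00×10⁻⁴ / 5.55978×10⁻⁶ = 125.904 K
T = 25.7 + 125.904 = 151.604 °C

T = 151.6 °C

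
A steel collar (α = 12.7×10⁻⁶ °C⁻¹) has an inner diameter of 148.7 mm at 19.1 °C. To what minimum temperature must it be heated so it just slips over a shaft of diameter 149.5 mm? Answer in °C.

T = 443 °C

Required Δd = 149.5 − 148.7 = 0.8 mm
Δd = αd₀ΔT ⇒ ΔT = Δd/(αd₀) = 0.8 / (12.7×10⁻⁶ × 148.7) = 423.62 K
T_min = 19.1 + 423.62 = 442.72 °C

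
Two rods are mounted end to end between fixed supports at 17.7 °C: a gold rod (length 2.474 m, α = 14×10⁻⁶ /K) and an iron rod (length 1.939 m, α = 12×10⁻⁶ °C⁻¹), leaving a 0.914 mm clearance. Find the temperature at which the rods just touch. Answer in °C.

α₁L₁ = 3.4636×10⁻⁵ m/K, α₂L₂ = 2.3268×10⁻⁵ m/K → total 5.7904×10⁻⁵ m/K
ΔT = g/(α₁L₁+α₂L₂) = 9.14×10⁻⁴ / 5.7904×10⁻⁵ = 15.785 K
T = 17.7 + 15.785 = 33.485 °C

T = 33.5 °C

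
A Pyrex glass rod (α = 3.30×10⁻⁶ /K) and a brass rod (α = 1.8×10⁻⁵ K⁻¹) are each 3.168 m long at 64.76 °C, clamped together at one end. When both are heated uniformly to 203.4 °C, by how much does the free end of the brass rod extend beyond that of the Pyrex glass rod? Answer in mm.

ΔT = 138.64 K
Pyrex glass: ΔL = 3.30×10⁻⁶ × 3.168 m × 138.64 = 1.4494×10⁻³ m = 1.4494 mm
brass: ΔL = 1.8×10⁻⁵ × 3.168 m × 138.64 = 7.9058×10⁻³ m = 7.9058 mm
difference = 7.9058 − 1.4494 = 6.4564 mm

6.46 mm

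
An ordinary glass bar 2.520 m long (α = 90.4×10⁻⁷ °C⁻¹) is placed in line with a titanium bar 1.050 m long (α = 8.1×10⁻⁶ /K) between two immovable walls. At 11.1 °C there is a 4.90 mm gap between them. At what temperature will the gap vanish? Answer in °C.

T = 168 °C

α₁L₁ = 2.27808×10⁻⁵ m/K, α₂L₂ = 8.505×10⁻⁶ m/K → total 3.12858×10⁻⁵ m/K
ΔT = g/(α₁L₁+α₂L₂) = 4.90×10⁻³ / 3.12858×10⁻⁵ = 156.62 K
T = 11.1 + 156.62 = 167.72 °C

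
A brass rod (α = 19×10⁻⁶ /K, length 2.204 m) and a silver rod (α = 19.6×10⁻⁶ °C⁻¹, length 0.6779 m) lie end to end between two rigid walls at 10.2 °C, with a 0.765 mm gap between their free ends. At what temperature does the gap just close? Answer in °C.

T = 24.1 °C

α₁L₁ = 4.1876×10⁻⁵ m/K, α₂L₂ = 1.328684×10⁻⁵ m/K → total 5.516284×10⁻⁵ m/K
ΔT = g/(α₁L₁+α₂L₂) = 7.65×10⁻⁴ / 5.516284×10⁻⁵ = 13.868 K
T = 10.2 + 13.868 = 24.068 °C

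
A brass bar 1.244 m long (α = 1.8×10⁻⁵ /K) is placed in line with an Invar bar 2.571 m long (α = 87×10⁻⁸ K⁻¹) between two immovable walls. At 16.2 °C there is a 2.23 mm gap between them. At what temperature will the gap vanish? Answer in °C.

Gap closes when ΔL₁ + ΔL₂ = 2.23 mm = 2.23×10⁻³ m
(α₁L₁ + α₂L₂)ΔT = g
α₁L₁ + α₂L₂ = 1.8×10⁻⁵×1.244 + 87×10⁻⁸×2.571 = 2.462877×10⁻⁵ m/K
ΔT = 2.23×10⁻³ / 2.462877×10⁻⁵ = 90.54 K
T = 16.2 + 90.54 = 106.74 °C

T = 107 °C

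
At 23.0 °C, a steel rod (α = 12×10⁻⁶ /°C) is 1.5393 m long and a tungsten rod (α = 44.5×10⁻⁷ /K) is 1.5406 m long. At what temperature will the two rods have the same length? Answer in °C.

Equal length when α₁L₁ΔT − α₂L₂ΔT = L₂ − L₁ = 1.30×10⁻³ m
α₁L₁ = 1.84716×10⁻⁵, α₂L₂ = 6.85567×10⁻⁶ → Δ(αL) = 1.161593×10⁻⁵ m/K
ΔT = 1.30×10⁻³ / 1.161593×10⁻⁵ = 111.915 K, so T = 23.0 + 111.915 = 134.915 °C

T = 134.9 °C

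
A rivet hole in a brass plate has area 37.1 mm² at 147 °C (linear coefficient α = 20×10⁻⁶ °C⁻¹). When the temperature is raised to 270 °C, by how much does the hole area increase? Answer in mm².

ΔA = 0.183 mm²

Area coefficient ≈ 2α; |ΔT| = 123 K
ΔA = 2αA₀ΔT = 2(20×10⁻⁶)(37.1)(123) = 0.183 mm²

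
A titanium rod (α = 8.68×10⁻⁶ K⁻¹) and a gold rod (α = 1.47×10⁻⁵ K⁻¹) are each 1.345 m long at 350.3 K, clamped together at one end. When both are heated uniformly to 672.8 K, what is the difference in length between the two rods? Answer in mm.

2.61 mm

ΔT = 322.5 K
titanium: ΔL = 8.68×10⁻⁶ × 1.345 m × 322.5 = 3.7651×10⁻³ m = 3.7651 mm
gold: ΔL = 1.47×10⁻⁵ × 1.345 m × 322.5 = 6.3763×10⁻³ m = 6.3763 mm
difference = 6.3763 − 3.7651 = 2.6112 mm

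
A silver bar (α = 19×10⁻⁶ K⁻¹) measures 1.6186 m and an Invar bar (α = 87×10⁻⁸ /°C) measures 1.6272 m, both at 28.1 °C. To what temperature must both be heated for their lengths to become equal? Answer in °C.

Equal length when α₁L₁ΔT − α₂L₂ΔT = L₂ − L₁ = 8.60×10⁻³ m
α₁L₁ = 3.07534×10⁻⁵, α₂L₂ = 1.415664×10⁻⁶ → Δ(αL) = 2.9337736×10⁻⁵ m/K
ΔT = 8.60×10⁻³ / 2.9337736×10⁻⁵ = 293.138 K, so T = 28.1 + 293.138 = 321.238 °C

T = 321.2 °C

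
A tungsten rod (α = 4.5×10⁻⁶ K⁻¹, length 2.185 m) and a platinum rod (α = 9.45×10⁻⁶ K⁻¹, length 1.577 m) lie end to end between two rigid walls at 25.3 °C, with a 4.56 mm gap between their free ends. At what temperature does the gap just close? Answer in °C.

Gap closes when ΔL₁ + ΔL₂ = 4.56 mm = 4.56×10⁻³ m
(α₁L₁ + α₂L₂)ΔT = g
α₁L₁ + α₂L₂ = 4.5×10⁻⁶×2.185 + 9.45×10⁻⁶×1.577 = 2.473515×10⁻⁵ m/K
ΔT = 4.56×10⁻³ / 2.473515×10⁻⁵ = 184.35 K
T = 25.3 + 184.35 = 209.65 °C

T = 210 °C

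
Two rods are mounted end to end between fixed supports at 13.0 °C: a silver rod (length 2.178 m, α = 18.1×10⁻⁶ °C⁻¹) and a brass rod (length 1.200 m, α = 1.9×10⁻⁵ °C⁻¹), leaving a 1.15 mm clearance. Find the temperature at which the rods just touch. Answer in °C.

T = 31.5 °C

α₁L₁ = 3.94218×10⁻⁵ m/K, α₂L₂ = 2.280×10⁻⁵ m/K → total 6.22218×10⁻⁵ m/K
ΔT = g/(α₁L₁+α₂L₂) = 1.15×10⁻³ / 6.22218×10⁻⁵ = 18.482 K
T = 13.0 + 18.482 = 31.482 °C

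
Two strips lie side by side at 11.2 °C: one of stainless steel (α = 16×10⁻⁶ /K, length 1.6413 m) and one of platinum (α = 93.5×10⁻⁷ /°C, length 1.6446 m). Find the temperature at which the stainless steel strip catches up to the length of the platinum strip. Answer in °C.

T = 314.4 °C

L₁(1 + α₁ΔT) = L₂(1 + α₂ΔT) ⇒ ΔT = (L₂ − L₁)/(α₁L₁ − α₂L₂)
L₂ − L₁ = 1.6446 − 1.6413 = 3.30×10⁻³ m
α₁L₁ − α₂L₂ = 16×10⁻⁶×1.6413 − 93.5×10⁻⁷×1.6446 = 1.088379×10⁻⁵ m/K
ΔT = 3.30×10⁻³ / 1.088379×10⁻⁵ = 303.203 K
T = 11.2 + 303.203 = 314.403 °C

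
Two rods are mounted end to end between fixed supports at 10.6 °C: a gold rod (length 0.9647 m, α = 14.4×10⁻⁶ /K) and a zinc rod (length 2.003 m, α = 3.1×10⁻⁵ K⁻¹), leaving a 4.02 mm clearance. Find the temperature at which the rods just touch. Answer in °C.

T = 63.5 °C

Gap closes when ΔL₁ + ΔL₂ = 4.02 mm = 4.02×10⁻³ m
(α₁L₁ + α₂L₂)ΔT = g
α₁L₁ + α₂L₂ = 14.4×10⁻⁶×0.9647 + 3.1×10⁻⁵×2.003 = 7.598468×10⁻⁵ m/K
ΔT = 4.02×10⁻³ / 7.598468×10⁻⁵ = 52.905 K
T = 10.6 + 52.905 = 63.505 °C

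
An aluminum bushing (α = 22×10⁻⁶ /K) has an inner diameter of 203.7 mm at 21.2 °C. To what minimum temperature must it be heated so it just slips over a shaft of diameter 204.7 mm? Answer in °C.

Required Δd = 204.7 − 203.7 = 1.0 mm
Δd = αd₀ΔT ⇒ ΔT = Δd/(αd₀) = 1.0 / (22×10⁻⁶ × 203.7) = 223.14 K
T_min = 21.2 + 223.14 = 244.34 °C

T = 244 °C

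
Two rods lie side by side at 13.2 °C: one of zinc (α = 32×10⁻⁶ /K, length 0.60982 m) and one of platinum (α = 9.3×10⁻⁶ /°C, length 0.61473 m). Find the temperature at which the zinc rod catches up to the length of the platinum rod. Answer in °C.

T = 369.1 °C

L₁(1 + α₁ΔT) = L₂(1 + α₂ΔT) ⇒ ΔT = (L₂ − L₁)/(α₁L₁ − α₂L₂)
L₂ − L₁ = 0.61473 − 0.60982 = 4.91×10⁻³ m
α₁L₁ − α₂L₂ = 32×10⁻⁶×0.60982 − 9.3×10⁻⁶×0.61473 = 1.3797251×10⁻⁵ m/K
ΔT = 4.91×10⁻³ / 1.3797251×10⁻⁵ = 355.868 K
T = 13.2 + 355.868 = 369.068 °C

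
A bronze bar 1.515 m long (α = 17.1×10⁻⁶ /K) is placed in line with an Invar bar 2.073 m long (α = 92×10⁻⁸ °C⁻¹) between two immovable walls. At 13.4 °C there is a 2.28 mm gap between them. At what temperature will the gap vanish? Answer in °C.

Gap closes when ΔL₁ + ΔL₂ = 2.28 mm = 2.28×10⁻³ m
(α₁L₁ + α₂L₂)ΔT = g
α₁L₁ + α₂L₂ = 17.1×10⁻⁶×1.515 + 92×10⁻⁸×2.073 = 2.781366×10⁻⁵ m/K
ΔT = 2.28×10⁻³ / 2.781366×10⁻⁵ = 81.974 K
T = 13.4 + 81.974 = 95.374 °C

T = 95.4 °C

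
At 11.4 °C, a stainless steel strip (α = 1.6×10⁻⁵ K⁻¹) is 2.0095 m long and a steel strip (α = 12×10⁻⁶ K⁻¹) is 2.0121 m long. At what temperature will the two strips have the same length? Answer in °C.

L₁(1 + α₁ΔT) = L₂(1 + α₂ΔT) ⇒ ΔT = (L₂ − L₁)/(α₁L₁ − α₂L₂)
L₂ − L₁ = 2.0121 − 2.0095 = 2.60×10⁻³ m
α₁L₁ − α₂L₂ = 1.6×10⁻⁵×2.0095 − 12×10⁻⁶×2.0121 = 8.0068×10⁻⁶ m/K
ΔT = 2.60×10⁻³ / 8.0068×10⁻⁶ = 324.724 K
T = 11.4 + 324.724 = 336.124 °C

T = 336.1 °C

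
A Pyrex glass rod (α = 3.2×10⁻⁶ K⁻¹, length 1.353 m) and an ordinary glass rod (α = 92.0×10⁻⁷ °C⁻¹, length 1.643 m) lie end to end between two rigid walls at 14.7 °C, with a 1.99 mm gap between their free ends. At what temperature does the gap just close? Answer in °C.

T = 117 °C

α₁L₁ = 4.3296×10⁻⁶ m/K, α₂L₂ = 1.51156×10⁻⁵ m/K → total 1.94452×10⁻⁵ m/K
ΔT = g/(α₁L₁+α₂L₂) = 1.99×10⁻³ / 1.94452×10⁻⁵ = 102.34 K
T = 14.7 + 102.34 = 117.04 °C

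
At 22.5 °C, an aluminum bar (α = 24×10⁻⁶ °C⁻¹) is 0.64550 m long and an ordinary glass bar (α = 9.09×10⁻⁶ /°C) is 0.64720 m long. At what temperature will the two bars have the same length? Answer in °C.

T = 199.4 °C

Equal length when α₁L₁ΔT − α₂L₂ΔT = L₂ − L₁ = 1.70×10⁻³ m
α₁L₁ = 1.5492×10⁻⁵, α₂L₂ = 5.883048×10⁻⁶ → Δ(αL) = 9.608952×10⁻⁶ m/K
ΔT = 1.70×10⁻³ / 9.608952×10⁻⁶ = 176.918 K, so T = 22.5 + 176.918 = 199.418 °C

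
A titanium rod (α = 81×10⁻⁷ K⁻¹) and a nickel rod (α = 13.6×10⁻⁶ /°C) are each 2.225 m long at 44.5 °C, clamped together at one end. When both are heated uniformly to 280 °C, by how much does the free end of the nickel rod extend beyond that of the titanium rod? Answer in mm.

2.88 mm

ΔT = 235.5 K
titanium: ΔL = 81×10⁻⁷ × 2.225 m × 235.5 = 4.2443×10⁻³ m = 4.2443 mm
nickel: ΔL = 13.6×10⁻⁶ × 2.225 m × 235.5 = 7.1262×10⁻³ m = 7.1262 mm
difference = 7.1262 − 4.2443 = 2.8819 mm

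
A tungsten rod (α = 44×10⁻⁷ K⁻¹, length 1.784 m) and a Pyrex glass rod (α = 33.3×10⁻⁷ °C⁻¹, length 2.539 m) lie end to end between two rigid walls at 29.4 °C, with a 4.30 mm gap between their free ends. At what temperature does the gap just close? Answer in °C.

α₁L₁ = 7.8496×10⁻⁶ m/K, α₂L₂ = 8.45487×10⁻⁶ m/K → total 1.630447×10⁻⁵ m/K
ΔT = g/(α₁L₁+α₂L₂) = 4.30×10⁻³ / 1.630447×10⁻⁵ = 263.73 K
T = 29.4 + 263.73 = 293.13 °C

T = 293 °C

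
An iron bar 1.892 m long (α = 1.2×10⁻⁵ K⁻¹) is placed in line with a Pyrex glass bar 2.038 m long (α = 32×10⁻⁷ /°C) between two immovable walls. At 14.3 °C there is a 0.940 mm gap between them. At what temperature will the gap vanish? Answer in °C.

T = 46.5 °C

α₁L₁ = 2.2704×10⁻⁵ m/K, α₂L₂ = 6.5216×10⁻⁶ m/K → total 2.92256×10⁻⁵ m/K
ΔT = g/(α₁L₁+α₂L₂) = 9.40×10⁻⁴ / 2.92256×10⁻⁵ = 32.164 K
T = 14.3 + 32.164 = 46.464 °C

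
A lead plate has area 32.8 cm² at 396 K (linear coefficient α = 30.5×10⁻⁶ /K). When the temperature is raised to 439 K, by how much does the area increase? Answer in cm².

Area coefficient ≈ 2α; |ΔT| = 43 K
ΔA = 2αA₀ΔT = 2(30.5×10⁻⁶)(32.8)(43) = 0.0860 cm²

ΔA = 0.0860 cm²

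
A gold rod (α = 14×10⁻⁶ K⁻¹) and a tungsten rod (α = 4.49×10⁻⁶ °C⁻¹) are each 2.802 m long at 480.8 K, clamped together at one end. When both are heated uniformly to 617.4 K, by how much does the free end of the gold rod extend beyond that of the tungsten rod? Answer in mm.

ΔT = 136.6 K
gold: ΔL = 14×10⁻⁶ × 2.802 m × 136.6 = 5.3585×10⁻³ m = 5.3585 mm
tungsten: ΔL = 4.49×10⁻⁶ × 2.802 m × 136.6 = 1.7186×10⁻³ m = 1.7186 mm
difference = 5.3585 − 1.7186 = 3.6399 mm

3.64 mm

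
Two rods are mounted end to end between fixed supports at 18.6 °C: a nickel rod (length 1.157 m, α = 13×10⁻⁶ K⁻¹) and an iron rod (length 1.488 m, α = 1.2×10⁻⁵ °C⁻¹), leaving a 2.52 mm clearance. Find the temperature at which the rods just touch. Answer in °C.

α₁L₁ = 1.5041×10⁻⁵ m/K, α₂L₂ = 1.7856×10⁻⁵ m/K → total 3.2897×10⁻⁵ m/K
ΔT = g/(α₁L₁+α₂L₂) = 2.52×10⁻³ / 3.2897×10⁻⁵ = 76.603 K
T = 18.6 + 76.603 = 95.203 °C

T = 95.2 °C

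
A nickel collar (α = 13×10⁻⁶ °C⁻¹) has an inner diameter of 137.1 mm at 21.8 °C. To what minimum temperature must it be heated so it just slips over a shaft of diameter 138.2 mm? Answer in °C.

T = 639 °C

Required Δd = 138.2 − 137.1 = 1.1 mm
Δd = αd₀ΔT ⇒ ΔT = Δd/(αd₀) = 1.1 / (13×10⁻⁶ × 137.1) = 617.18 K
T_min = 21.8 + 617.18 = 638.98 °C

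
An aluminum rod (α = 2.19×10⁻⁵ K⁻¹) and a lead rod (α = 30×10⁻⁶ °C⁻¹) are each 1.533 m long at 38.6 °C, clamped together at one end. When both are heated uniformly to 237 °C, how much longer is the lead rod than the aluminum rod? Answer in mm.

2.46 mm

ΔT = 198.4 K
aluminum: ΔL = 2.19×10⁻⁵ × 1.533 m × 198.4 = 6.6608×10⁻³ m = 6.6608 mm
lead: ΔL = 30×10⁻⁶ × 1.533 m × 198.4 = 9.1244×10⁻³ m = 9.1244 mm
difference = 9.1244 − 6.6608 = 2.4636 mm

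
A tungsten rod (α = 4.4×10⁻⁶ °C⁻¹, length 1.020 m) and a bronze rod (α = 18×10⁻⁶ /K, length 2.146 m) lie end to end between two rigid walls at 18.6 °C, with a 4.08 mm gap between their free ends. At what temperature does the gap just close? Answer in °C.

T = 113 °C

Gap closes when ΔL₁ + ΔL₂ = 4.08 mm = 4.08×10⁻³ m
(α₁L₁ + α₂L₂)ΔT = g
α₁L₁ + α₂L₂ = 4.4×10⁻⁶×1.020 + 18×10⁻⁶×2.146 = 4.3116×10⁻⁵ m/K
ΔT = 4.08×10⁻³ / 4.3116×10⁻⁵ = 94.63 K
T = 18.6 + 94.63 = 113.23 °C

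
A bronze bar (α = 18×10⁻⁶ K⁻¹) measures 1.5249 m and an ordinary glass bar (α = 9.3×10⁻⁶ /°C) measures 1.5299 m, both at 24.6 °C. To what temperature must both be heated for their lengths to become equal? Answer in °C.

T = 402.8 °C

L₁(1 + α₁ΔT) = L₂(1 + α₂ΔT) ⇒ ΔT = (L₂ − L₁)/(α₁L₁ − α₂L₂)
L₂ − L₁ = 1.5299 − 1.5249 = 5.00×10⁻³ m
α₁L₁ − α₂L₂ = 18×10⁻⁶×1.5249 − 9.3×10⁻⁶×1.5299 = 1.322013×10⁻⁵ m/K
ΔT = 5.00×10⁻³ / 1.322013×10⁻⁵ = 378.211 K
T = 24.6 + 378.211 = 402.811 °C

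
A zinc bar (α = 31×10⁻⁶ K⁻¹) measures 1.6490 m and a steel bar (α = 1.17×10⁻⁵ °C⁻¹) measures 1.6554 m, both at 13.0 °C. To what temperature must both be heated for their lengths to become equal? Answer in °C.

T = 214.6 °C

L₁(1 + α₁ΔT) = L₂(1 + α₂ΔT) ⇒ ΔT = (L₂ − L₁)/(α₁L₁ − α₂L₂)
L₂ − L₁ = 1.6554 − 1.6490 = 6.40×10⁻³ m
α₁L₁ − α₂L₂ = 31×10⁻⁶×1.6490 − 1.17×10⁻⁵×1.6554 = 3.175082×10⁻⁵ m/K
ΔT = 6.40×10⁻³ / 3.175082×10⁻⁵ = 201.570 K
T = 13.0 + 201.570 = 214.570 °C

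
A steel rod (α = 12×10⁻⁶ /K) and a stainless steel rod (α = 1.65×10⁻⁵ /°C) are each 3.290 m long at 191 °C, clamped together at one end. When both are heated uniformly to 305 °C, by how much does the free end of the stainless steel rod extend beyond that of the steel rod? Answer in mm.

ΔT = 114 K
steel: ΔL = 12×10⁻⁶ × 3.290 m × 114 = 4.5007×10⁻³ m = 4.5007 mm
stainless steel: ΔL = 1.65×10⁻⁵ × 3.290 m × 114 = 6.1885×10⁻³ m = 6.1885 mm
difference = 6.1885 − 4.5007 = 1.6878 mm

1.69 mm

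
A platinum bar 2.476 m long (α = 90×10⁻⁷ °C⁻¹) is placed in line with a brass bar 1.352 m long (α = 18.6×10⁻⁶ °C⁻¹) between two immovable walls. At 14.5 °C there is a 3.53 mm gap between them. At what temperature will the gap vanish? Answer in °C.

T = 88.9 °C

α₁L₁ = 2.2284×10⁻⁵ m/K, α₂L₂ = 2.51472×10⁻⁵ m/K → total 4.74312×10⁻⁵ m/K
ΔT = g/(α₁L₁+α₂L₂) = 3.53×10⁻³ / 4.74312×10⁻⁵ = 74.424 K
T = 14.5 + 74.424 = 88.924 °C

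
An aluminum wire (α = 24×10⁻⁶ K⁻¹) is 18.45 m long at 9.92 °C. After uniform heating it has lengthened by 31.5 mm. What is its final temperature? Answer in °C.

ΔL = αL₀ΔT ⇒ ΔT = ΔL / (αL₀)
ΔT = 31.5×10⁻³ m / (24×10⁻⁶ × 18.45 m) = 71.138 K
T = 9.92 + 71.138 = 81.058 °C

T = 81.1 °C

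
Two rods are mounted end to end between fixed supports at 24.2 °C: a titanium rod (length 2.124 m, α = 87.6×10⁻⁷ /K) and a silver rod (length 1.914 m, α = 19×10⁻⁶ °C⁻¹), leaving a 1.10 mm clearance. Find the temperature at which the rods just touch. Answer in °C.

T = 44.2 °C

α₁L₁ = 1.860624×10⁻⁵ m/K, α₂L₂ = 3.6366×10⁻⁵ m/K → total 5.497224×10⁻⁵ m/K
ΔT = g/(α₁L₁+α₂L₂) = 1.10×10⁻³ / 5.497224×10⁻⁵ = 20.010 K
T = 24.2 + 20.010 = 44.210 °C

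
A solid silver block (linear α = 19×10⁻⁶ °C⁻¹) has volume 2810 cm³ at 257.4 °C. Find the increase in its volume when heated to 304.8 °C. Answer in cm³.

ΔV = 7.59 cm³

Isotropic solid: β ≈ 3α = 5.7×10⁻⁵ /K; ΔT = 47.4 K
ΔV = 3αV₀ΔT = 3(19×10⁻⁶)(2810)(47.4) = 7.59 cm³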